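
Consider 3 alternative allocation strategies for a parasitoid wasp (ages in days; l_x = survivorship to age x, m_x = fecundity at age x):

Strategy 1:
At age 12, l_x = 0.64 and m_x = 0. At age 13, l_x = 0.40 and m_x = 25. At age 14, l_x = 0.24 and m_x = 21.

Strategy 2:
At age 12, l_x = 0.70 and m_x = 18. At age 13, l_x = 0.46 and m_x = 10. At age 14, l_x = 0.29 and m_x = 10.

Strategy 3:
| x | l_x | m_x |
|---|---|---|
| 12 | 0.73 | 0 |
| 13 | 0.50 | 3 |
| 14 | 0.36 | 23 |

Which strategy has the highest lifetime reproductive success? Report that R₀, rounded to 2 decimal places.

Strategy 1: R₀ = 0.64×0 + 0.40×25 + 0.24×21 = 15.0400
Strategy 2: R₀ = 0.70×18 + 0.46×10 + 0.29×10 = 20.1000
Strategy 3: R₀ = 0.73×0 + 0.50×3 + 0.36×23 = 9.7800
Highest R₀: strategy 2 with 20.1000.

20.10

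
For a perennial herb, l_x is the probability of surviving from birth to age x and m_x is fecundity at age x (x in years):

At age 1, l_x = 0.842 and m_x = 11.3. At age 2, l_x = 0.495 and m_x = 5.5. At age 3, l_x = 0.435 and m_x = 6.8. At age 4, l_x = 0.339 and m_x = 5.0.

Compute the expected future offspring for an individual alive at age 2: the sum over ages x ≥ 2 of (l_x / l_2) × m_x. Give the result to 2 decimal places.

14.90

l_2 = 0.495. Conditional survival from age 2 to x is l_x / l_2.
  x=2: (0.495/0.495) × 5.5 = 5.5000
  x=3: (0.435/0.495) × 6.8 = 5.9758
  x=4: (0.339/0.495) × 5.0 = 3.4242
Sum = 5.5000 + 5.9758 + 3.4242 = 14.9000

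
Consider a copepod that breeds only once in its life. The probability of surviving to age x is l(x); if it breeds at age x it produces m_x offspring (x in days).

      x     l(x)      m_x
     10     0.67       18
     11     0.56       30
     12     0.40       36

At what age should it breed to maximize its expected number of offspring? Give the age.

Expected offspring if breeding at age x = l(x) × m_x:
  age 10: 0.67 × 18 = 12.060
  age 11: 0.56 × 30 = 16.800
  age 12: 0.40 × 36 = 14.400
Maximum at age 11 (16.800).

11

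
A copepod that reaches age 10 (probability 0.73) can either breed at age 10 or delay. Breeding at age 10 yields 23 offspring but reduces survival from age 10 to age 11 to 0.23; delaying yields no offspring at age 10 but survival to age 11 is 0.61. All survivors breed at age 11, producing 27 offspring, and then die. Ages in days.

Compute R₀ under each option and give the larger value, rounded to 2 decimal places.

breed at age 10: R₀ = 0.73 × (23 + 0.23 × 27) = 0.73 × 29.2100 = 21.3233
delay to age 11: R₀ = 0.73 × (0.61 × 27) = 0.73 × 16.4700 = 12.0231
Higher: breed at age 10 (21.3233).

21.32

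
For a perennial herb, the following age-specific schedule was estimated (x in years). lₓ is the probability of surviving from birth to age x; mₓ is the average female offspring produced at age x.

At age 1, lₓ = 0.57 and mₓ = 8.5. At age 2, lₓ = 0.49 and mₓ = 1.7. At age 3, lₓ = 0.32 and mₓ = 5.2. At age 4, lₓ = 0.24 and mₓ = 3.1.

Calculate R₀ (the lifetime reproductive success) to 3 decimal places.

8.086

R₀ = Σ lₓ mₓ:
  age 1: 0.57 × 8.5 = 4.8450
  age 2: 0.49 × 1.7 = 0.8330
  age 3: 0.32 × 5.2 = 1.6640
  age 4: 0.24 × 3.1 = 0.7440
R₀ = 4.8450 + 0.8330 + 1.6640 + 0.7440 = 8.0860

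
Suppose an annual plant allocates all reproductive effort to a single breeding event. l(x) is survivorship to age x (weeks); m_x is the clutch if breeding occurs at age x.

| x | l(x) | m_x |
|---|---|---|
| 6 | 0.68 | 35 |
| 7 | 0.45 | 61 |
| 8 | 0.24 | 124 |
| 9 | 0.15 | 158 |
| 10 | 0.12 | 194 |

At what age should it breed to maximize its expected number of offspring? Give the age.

Expected offspring if breeding at age x = l(x) × m_x:
  age 6: 0.68 × 35 = 23.800
  age 7: 0.45 × 61 = 27.450
  age 8: 0.24 × 124 = 29.760
  age 9: 0.15 × 158 = 23.700
  age 10: 0.12 × 194 = 23.280
Maximum at age 8 (29.760).

8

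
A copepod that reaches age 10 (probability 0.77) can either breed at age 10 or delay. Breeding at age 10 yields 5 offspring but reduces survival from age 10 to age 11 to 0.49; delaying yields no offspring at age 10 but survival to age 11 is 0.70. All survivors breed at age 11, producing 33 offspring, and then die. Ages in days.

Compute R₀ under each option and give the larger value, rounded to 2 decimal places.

17.79

breed at age 10: R₀ = 0.77 × (5 + 0.49 × 33) = 0.77 × 21.1700 = 16.3009
delay to age 11: R₀ = 0.77 × (0.70 × 33) = 0.77 × 23.1000 = 17.7870
Higher: delay to age 11 (17.7870).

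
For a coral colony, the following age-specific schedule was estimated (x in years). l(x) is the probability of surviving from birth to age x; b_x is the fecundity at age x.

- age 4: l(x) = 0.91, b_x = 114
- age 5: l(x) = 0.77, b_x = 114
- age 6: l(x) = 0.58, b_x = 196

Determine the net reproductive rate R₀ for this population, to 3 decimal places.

R₀ = Σ l(x) b_x:
  age 4: 0.91 × 114 = 103.7400
  age 5: 0.77 × 114 = 87.7800
  age 6: 0.58 × 196 = 113.6800
R₀ = 103.7400 + 87.7800 + 113.6800 = 305.2000

305.200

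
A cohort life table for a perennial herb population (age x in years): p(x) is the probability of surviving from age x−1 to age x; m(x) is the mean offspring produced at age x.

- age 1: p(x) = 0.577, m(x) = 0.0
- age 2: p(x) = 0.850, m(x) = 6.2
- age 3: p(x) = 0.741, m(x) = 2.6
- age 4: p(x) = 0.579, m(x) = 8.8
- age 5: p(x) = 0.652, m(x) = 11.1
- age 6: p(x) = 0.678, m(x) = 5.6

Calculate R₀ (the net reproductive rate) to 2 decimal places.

Survivorship from birth: l_x = p_1·p_2·…·p_x.
  l_1 = 0.57700
  l_2 = 0.49045
  l_3 = 0.36342
  l_4 = 0.21042
  l_5 = 0.13720
  l_6 = 0.09302
R₀ = Σ l_x m(x):
  age 1: 0.57700 × 0.0 = 0.0000
  age 2: 0.49045 × 6.2 = 3.0408
  age 3: 0.36342 × 2.6 = 0.9449
  age 4: 0.21042 × 8.8 = 1.8517
  age 5: 0.13720 × 11.1 = 1.5229
  age 6: 0.09302 × 5.6 = 0.5209
R₀ = 0.0000 + 3.0408 + 0.9449 + 1.8517 + 1.5229 + 0.5209 = 7.8812

7.88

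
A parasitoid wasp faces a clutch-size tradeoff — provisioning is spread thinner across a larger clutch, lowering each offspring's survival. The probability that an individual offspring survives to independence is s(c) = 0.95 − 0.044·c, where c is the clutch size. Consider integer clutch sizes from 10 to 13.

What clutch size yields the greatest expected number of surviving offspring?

11

Expected surviving offspring = c × s(c):
  c=10: 10 × 0.510 = 5.100
  c=11: 11 × 0.466 = 5.126
  c=12: 12 × 0.422 = 5.064
  c=13: 13 × 0.378 = 4.914
Maximum at c = 11 (5.126 surviving offspring).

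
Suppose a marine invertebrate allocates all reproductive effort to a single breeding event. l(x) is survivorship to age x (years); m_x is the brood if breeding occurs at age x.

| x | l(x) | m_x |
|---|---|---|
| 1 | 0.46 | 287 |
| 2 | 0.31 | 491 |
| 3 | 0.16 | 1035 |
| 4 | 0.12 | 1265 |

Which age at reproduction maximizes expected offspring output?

3

Expected offspring if breeding at age x = l(x) × m_x:
  age 1: 0.46 × 287 = 132.020
  age 2: 0.31 × 491 = 152.210
  age 3: 0.16 × 1035 = 165.600
  age 4: 0.12 × 1265 = 151.800
Maximum at age 3 (165.600).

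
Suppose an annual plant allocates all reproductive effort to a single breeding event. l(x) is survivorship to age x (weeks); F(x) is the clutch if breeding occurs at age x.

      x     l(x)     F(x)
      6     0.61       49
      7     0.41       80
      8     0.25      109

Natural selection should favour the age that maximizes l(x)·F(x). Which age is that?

7

Expected offspring if breeding at age x = l(x) × F(x):
  age 6: 0.61 × 49 = 29.890
  age 7: 0.41 × 80 = 32.800
  age 8: 0.25 × 109 = 27.250
Maximum at age 7 (32.800).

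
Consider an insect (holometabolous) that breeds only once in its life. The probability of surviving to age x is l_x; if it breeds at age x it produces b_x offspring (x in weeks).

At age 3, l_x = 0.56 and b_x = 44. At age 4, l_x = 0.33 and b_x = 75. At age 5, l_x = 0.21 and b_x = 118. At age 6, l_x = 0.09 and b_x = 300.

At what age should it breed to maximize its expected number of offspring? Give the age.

6

Expected offspring if breeding at age x = l_x × b_x:
  age 3: 0.56 × 44 = 24.640
  age 4: 0.33 × 75 = 24.750
  age 5: 0.21 × 118 = 24.780
  age 6: 0.09 × 300 = 27.000
Maximum at age 6 (27.000).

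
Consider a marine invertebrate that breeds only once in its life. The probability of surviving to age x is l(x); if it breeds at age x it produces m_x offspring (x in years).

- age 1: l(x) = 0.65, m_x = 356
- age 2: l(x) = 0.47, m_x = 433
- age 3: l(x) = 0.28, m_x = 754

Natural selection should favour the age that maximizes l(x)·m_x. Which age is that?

Expected offspring if breeding at age x = l(x) × m_x:
  age 1: 0.65 × 356 = 231.400
  age 2: 0.47 × 433 = 203.510
  age 3: 0.28 × 754 = 211.120
Maximum at age 1 (231.400).

1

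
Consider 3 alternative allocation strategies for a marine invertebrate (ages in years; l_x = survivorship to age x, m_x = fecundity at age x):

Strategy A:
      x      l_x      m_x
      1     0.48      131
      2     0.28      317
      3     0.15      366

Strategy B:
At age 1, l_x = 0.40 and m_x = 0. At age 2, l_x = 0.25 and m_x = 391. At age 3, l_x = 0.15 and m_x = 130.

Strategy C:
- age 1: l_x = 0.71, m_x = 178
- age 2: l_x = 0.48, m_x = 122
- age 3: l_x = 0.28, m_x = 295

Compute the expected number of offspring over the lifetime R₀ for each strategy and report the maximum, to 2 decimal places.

267.54

Strategy A: R₀ = 0.48×131 + 0.28×317 + 0.15×366 = 206.5400
Strategy B: R₀ = 0.40×0 + 0.25×391 + 0.15×130 = 117.2500
Strategy C: R₀ = 0.71×178 + 0.48×122 + 0.28×295 = 267.5400
Highest R₀: strategy C with 267.5400.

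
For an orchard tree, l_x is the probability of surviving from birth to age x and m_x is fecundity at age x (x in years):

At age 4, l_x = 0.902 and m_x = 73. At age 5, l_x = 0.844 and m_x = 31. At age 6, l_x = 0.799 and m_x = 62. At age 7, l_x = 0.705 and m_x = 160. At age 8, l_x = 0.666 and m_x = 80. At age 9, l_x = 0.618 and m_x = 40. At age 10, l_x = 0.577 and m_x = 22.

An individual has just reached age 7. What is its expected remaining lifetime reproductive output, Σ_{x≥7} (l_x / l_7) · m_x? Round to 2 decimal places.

288.64

l_7 = 0.705. Conditional survival from age 7 to x is l_x / l_7.
  x=7: (0.705/0.705) × 160 = 160.0000
  x=8: (0.666/0.705) × 80 = 75.5745
  x=9: (0.618/0.705) × 40 = 35.0638
  x=10: (0.577/0.705) × 22 = 18.0057
Sum = 160.0000 + 75.5745 + 35.0638 + 18.0057 = 288.6440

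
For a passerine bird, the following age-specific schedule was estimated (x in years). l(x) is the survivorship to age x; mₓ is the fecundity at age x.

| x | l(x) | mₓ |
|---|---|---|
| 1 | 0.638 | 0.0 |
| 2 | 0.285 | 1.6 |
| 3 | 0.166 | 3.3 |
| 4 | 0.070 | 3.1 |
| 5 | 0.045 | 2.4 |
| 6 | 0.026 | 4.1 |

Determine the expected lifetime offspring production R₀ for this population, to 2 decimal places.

1.44

R₀ = Σ l(x) mₓ:
  age 1: 0.638 × 0.0 = 0.0000
  age 2: 0.285 × 1.6 = 0.4560
  age 3: 0.166 × 3.3 = 0.5478
  age 4: 0.070 × 3.1 = 0.2170
  age 5: 0.045 × 2.4 = 0.1080
  age 6: 0.026 × 4.1 = 0.1066
R₀ = 0.0000 + 0.4560 + 0.5478 + 0.2170 + 0.1080 + 0.1066 = 1.4354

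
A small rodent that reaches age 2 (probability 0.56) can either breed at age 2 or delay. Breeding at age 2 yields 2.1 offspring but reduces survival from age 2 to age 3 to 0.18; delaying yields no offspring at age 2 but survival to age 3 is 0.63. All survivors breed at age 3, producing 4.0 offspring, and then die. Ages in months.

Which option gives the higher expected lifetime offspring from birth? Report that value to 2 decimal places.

1.58

breed at age 2: R₀ = 0.56 × (2.1 + 0.18 × 4.0) = 0.56 × 2.8200 = 1.5792
delay to age 3: R₀ = 0.56 × (0.63 × 4.0) = 0.56 × 2.5200 = 1.4112
Higher: breed at age 2 (1.5792).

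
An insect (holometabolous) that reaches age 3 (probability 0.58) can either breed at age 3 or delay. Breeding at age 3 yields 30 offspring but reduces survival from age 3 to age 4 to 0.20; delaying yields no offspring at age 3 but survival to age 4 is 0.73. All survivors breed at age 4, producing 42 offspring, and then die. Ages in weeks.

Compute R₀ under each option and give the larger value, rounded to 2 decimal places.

breed at age 3: R₀ = 0.58 × (30 + 0.20 × 42) = 0.58 × 38.4000 = 22.2720
delay to age 4: R₀ = 0.58 × (0.73 × 42) = 0.58 × 30.6600 = 17.7828
Higher: breed at age 3 (22.2720).

22.27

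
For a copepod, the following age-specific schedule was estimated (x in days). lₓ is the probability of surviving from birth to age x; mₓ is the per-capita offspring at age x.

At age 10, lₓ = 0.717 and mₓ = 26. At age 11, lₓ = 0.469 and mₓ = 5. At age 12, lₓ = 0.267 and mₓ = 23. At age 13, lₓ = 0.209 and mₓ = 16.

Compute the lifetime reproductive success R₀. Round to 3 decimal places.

30.472

R₀ = Σ lₓ mₓ:
  age 10: 0.717 × 26 = 18.6420
  age 11: 0.469 × 5 = 2.3450
  age 12: 0.267 × 23 = 6.1410
  age 13: 0.209 × 16 = 3.3440
R₀ = 18.6420 + 2.3450 + 6.1410 + 3.3440 = 30.4720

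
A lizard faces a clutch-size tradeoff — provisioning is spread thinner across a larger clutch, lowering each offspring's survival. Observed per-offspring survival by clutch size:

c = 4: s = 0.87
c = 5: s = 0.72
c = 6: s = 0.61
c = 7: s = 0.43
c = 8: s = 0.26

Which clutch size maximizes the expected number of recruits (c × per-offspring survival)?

Expected recruits = c × s(c):
  c=4: 4 × 0.87 = 3.480
  c=5: 5 × 0.72 = 3.600
  c=6: 6 × 0.61 = 3.660
  c=7: 7 × 0.43 = 3.010
  c=8: 8 × 0.26 = 2.080
Maximum at c = 6 (3.660 recruits).

6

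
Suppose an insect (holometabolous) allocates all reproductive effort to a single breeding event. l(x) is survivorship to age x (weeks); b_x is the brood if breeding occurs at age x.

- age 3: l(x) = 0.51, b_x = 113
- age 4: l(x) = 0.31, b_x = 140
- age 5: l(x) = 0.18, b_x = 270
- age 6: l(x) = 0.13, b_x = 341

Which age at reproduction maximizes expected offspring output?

Expected offspring if breeding at age x = l(x) × b_x:
  age 3: 0.51 × 113 = 57.630
  age 4: 0.31 × 140 = 43.400
  age 5: 0.18 × 270 = 48.600
  age 6: 0.13 × 341 = 44.330
Maximum at age 3 (57.630).

3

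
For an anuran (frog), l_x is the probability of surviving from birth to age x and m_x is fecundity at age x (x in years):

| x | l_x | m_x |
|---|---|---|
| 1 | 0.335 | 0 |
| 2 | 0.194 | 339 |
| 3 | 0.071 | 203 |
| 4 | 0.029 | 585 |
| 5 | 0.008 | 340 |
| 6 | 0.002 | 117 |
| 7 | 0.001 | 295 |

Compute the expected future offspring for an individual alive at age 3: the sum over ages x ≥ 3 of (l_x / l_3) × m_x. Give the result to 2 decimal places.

l_3 = 0.071. Conditional survival from age 3 to x is l_x / l_3.
  x=3: (0.071/0.071) × 203 = 203.0000
  x=4: (0.029/0.071) × 585 = 238.9437
  x=5: (0.008/0.071) × 340 = 38.3099
  x=6: (0.002/0.071) × 117 = 3.2958
  x=7: (0.001/0.071) × 295 = 4.1549
Sum = 203.0000 + 238.9437 + 38.3099 + 3.2958 + 4.1549 = 487.7042

487.70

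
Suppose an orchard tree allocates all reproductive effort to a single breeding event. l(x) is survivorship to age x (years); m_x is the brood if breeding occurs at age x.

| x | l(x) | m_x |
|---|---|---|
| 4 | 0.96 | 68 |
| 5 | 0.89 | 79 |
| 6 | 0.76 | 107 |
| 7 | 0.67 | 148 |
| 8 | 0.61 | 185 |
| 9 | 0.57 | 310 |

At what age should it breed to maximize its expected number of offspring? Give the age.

Expected offspring if breeding at age x = l(x) × m_x:
  age 4: 0.96 × 68 = 65.280
  age 5: 0.89 × 79 = 70.310
  age 6: 0.76 × 107 = 81.320
  age 7: 0.67 × 148 = 99.160
  age 8: 0.61 × 185 = 112.850
  age 9: 0.57 × 310 = 176.700
Maximum at age 9 (176.700).

9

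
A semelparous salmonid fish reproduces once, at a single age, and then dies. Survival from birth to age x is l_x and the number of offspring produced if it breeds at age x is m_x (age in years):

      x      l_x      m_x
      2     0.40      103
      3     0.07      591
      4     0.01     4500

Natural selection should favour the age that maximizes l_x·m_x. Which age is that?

Expected offspring if breeding at age x = l_x × m_x:
  age 2: 0.40 × 103 = 41.200
  age 3: 0.07 × 591 = 41.370
  age 4: 0.01 × 4500 = 45.000
Maximum at age 4 (45.000).

4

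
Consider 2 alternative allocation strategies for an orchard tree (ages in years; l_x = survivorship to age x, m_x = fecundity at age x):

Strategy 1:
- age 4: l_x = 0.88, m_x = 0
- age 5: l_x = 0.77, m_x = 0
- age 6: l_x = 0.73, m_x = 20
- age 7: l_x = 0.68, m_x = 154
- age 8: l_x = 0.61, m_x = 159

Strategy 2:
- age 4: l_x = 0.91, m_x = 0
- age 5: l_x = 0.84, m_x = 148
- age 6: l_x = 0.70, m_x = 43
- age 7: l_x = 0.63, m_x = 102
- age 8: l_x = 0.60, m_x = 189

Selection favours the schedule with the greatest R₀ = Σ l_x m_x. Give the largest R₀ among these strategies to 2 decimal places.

332.08

Strategy 1: R₀ = 0.88×0 + 0.77×0 + 0.73×20 + 0.68×154 + 0.61×159 = 216.3100
Strategy 2: R₀ = 0.91×0 + 0.84×148 + 0.70×43 + 0.63×102 + 0.60×189 = 332.0800
Highest R₀: strategy 2 with 332.0800.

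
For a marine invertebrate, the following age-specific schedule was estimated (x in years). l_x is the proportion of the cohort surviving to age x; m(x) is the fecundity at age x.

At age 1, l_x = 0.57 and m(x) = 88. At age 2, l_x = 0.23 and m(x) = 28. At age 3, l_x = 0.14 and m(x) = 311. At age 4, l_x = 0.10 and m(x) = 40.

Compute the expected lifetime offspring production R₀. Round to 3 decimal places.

104.140

R₀ = Σ l_x m(x):
  age 1: 0.57 × 88 = 50.1600
  age 2: 0.23 × 28 = 6.4400
  age 3: 0.14 × 311 = 43.5400
  age 4: 0.10 × 40 = 4.0000
R₀ = 50.1600 + 6.4400 + 43.5400 + 4.0000 = 104.1400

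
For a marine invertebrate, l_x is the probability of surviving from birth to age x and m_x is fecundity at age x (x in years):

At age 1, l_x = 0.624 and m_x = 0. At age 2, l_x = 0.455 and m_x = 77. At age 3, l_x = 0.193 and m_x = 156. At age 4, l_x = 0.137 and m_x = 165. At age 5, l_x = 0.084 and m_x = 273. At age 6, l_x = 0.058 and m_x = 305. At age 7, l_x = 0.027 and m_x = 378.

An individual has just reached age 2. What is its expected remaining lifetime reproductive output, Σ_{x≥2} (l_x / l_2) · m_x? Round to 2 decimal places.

304.56

l_2 = 0.455. Conditional survival from age 2 to x is l_x / l_2.
  x=2: (0.455/0.455) × 77 = 77.0000
  x=3: (0.193/0.455) × 156 = 66.1714
  x=4: (0.137/0.455) × 165 = 49.6813
  x=5: (0.084/0.455) × 273 = 50.4000
  x=6: (0.058/0.455) × 305 = 38.8791
  x=7: (0.027/0.455) × 378 = 22.4308
Sum = 77.0000 + 66.1714 + 49.6813 + 50.4000 + 38.8791 + 22.4308 = 304.5626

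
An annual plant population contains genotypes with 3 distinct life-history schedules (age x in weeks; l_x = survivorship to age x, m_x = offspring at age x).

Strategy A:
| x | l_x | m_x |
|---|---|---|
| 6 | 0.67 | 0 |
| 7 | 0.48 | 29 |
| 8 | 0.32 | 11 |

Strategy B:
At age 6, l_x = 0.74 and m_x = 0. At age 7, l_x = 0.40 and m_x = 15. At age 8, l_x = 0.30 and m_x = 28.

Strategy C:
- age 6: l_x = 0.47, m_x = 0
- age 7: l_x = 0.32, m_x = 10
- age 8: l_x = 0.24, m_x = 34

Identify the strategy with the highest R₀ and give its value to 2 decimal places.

Strategy A: R₀ = 0.67×0 + 0.48×29 + 0.32×11 = 17.4400
Strategy B: R₀ = 0.74×0 + 0.40×15 + 0.30×28 = 14.4000
Strategy C: R₀ = 0.47×0 + 0.32×10 + 0.24×34 = 11.3600
Highest R₀: strategy A with 17.4400.

17.44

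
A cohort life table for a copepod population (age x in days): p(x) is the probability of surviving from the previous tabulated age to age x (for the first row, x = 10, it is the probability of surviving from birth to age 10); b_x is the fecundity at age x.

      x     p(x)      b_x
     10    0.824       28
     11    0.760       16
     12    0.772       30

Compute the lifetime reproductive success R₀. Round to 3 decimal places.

Survivorship from birth: l_x = p_10·p_11·…·p_x.
  l_10 = 0.82400
  l_11 = 0.62624
  l_12 = 0.48346
R₀ = Σ l_x b_x:
  age 10: 0.82400 × 28 = 23.0720
  age 11: 0.62624 × 16 = 10.0198
  age 12: 0.48346 × 30 = 14.5038
R₀ = 23.0720 + 10.0198 + 14.5038 = 47.5956

47.596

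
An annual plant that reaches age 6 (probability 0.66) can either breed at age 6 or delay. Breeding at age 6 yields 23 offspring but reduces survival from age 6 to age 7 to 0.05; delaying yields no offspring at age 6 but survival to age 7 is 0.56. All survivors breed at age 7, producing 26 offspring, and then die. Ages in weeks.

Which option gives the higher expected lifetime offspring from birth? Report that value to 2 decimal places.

breed at age 6: R₀ = 0.66 × (23 + 0.05 × 26) = 0.66 × 24.3000 = 16.0380
delay to age 7: R₀ = 0.66 × (0.56 × 26) = 0.66 × 14.5600 = 9.6096
Higher: breed at age 6 (16.0380).

16.04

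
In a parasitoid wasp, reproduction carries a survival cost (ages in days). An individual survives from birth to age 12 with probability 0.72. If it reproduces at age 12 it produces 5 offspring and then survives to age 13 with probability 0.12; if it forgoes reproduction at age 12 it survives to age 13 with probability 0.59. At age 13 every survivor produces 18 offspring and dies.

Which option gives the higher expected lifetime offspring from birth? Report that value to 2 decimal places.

7.65

breed at age 12: R₀ = 0.72 × (5 + 0.12 × 18) = 0.72 × 7.1600 = 5.1552
delay to age 13: R₀ = 0.72 × (0.59 × 18) = 0.72 × 10.6200 = 7.6464
Higher: delay to age 13 (7.6464).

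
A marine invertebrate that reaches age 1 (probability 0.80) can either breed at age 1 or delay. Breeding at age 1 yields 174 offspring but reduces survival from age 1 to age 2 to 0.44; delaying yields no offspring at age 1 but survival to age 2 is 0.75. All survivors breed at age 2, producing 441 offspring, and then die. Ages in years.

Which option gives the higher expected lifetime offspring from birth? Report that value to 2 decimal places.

breed at age 1: R₀ = 0.80 × (174 + 0.44 × 441) = 0.80 × 368.0400 = 294.4320
delay to age 2: R₀ = 0.80 × (0.75 × 441) = 0.80 × 330.7500 = 264.6000
Higher: breed at age 1 (294.4320).

294.43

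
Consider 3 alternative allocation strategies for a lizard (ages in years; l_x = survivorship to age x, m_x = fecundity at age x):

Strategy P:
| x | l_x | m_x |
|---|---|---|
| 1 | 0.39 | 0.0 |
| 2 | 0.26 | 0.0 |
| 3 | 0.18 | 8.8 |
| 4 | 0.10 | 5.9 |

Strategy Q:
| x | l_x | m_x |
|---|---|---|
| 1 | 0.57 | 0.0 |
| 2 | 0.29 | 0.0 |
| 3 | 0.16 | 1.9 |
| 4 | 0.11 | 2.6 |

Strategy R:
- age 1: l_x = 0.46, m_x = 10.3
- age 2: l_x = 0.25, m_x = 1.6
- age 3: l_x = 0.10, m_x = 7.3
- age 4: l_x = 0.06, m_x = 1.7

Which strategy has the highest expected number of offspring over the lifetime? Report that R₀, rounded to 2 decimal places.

Strategy P: R₀ = 0.39×0.0 + 0.26×0.0 + 0.18×8.8 + 0.10×5.9 = 2.1740
Strategy Q: R₀ = 0.57×0.0 + 0.29×0.0 + 0.16×1.9 + 0.11×2.6 = 0.5900
Strategy R: R₀ = 0.46×10.3 + 0.25×1.6 + 0.10×7.3 + 0.06×1.7 = 5.9700
Highest R₀: strategy R with 5.9700.

5.97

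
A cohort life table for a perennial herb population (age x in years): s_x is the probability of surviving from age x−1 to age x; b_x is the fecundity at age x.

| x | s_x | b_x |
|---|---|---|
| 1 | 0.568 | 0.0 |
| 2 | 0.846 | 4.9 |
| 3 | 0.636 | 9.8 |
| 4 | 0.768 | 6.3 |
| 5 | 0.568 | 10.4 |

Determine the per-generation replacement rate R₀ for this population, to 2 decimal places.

Survivorship from birth: l_x = s_1·s_2·…·s_x.
  l_1 = 0.56800
  l_2 = 0.48053
  l_3 = 0.30562
  l_4 = 0.23471
  l_5 = 0.13332
R₀ = Σ l_x b_x:
  age 1: 0.56800 × 0.0 = 0.0000
  age 2: 0.48053 × 4.9 = 2.3546
  age 3: 0.30562 × 9.8 = 2.9951
  age 4: 0.23471 × 6.3 = 1.4787
  age 5: 0.13332 × 10.4 = 1.3865
R₀ = 0.0000 + 2.3546 + 2.9951 + 1.4787 + 1.3865 = 8.2149

8.21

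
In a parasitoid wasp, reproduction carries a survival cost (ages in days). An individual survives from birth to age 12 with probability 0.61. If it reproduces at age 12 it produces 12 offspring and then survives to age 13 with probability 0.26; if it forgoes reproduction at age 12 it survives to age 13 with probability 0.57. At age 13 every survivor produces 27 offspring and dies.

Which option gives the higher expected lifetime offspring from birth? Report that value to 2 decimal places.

breed at age 12: R₀ = 0.61 × (12 + 0.26 × 27) = 0.61 × 19.0200 = 11.6022
delay to age 13: R₀ = 0.61 × (0.57 × 27) = 0.61 × 15.3900 = 9.3879
Higher: breed at age 12 (11.6022).

11.60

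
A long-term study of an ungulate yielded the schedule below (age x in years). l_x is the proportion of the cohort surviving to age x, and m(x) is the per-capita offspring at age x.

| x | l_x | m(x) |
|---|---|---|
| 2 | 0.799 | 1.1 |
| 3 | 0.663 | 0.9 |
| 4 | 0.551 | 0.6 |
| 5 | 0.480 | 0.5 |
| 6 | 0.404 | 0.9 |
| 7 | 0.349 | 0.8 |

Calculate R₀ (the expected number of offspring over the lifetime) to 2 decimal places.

2.69

R₀ = Σ l_x m(x):
  age 2: 0.799 × 1.1 = 0.8789
  age 3: 0.663 × 0.9 = 0.5967
  age 4: 0.551 × 0.6 = 0.3306
  age 5: 0.480 × 0.5 = 0.2400
  age 6: 0.404 × 0.9 = 0.3636
  age 7: 0.349 × 0.8 = 0.2792
R₀ = 0.8789 + 0.5967 + 0.3306 + 0.2400 + 0.3636 + 0.2792 = 2.6890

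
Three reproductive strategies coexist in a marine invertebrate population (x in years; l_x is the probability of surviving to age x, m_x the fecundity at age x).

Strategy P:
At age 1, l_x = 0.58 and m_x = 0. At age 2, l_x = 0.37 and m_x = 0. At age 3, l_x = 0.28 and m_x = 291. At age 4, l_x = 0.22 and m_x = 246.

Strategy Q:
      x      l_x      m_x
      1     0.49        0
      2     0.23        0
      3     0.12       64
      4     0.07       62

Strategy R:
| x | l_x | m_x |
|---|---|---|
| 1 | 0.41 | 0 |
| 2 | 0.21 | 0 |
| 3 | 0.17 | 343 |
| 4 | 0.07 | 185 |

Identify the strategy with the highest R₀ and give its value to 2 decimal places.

135.60

Strategy P: R₀ = 0.58×0 + 0.37×0 + 0.28×291 + 0.22×246 = 135.6000
Strategy Q: R₀ = 0.49×0 + 0.23×0 + 0.12×64 + 0.07×62 = 12.0200
Strategy R: R₀ = 0.41×0 + 0.21×0 + 0.17×343 + 0.07×185 = 71.2600
Highest R₀: strategy P with 135.6000.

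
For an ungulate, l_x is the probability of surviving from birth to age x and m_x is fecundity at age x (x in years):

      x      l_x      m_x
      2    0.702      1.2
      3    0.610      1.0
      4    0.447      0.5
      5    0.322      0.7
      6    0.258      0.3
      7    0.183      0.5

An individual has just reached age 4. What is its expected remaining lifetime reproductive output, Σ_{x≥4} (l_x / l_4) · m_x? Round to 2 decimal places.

1.38

l_4 = 0.447. Conditional survival from age 4 to x is l_x / l_4.
  x=4: (0.447/0.447) × 0.5 = 0.5000
  x=5: (0.322/0.447) × 0.7 = 0.5043
  x=6: (0.258/0.447) × 0.3 = 0.1732
  x=7: (0.183/0.447) × 0.5 = 0.2047
Sum = 0.5000 + 0.5043 + 0.1732 + 0.2047 = 1.3821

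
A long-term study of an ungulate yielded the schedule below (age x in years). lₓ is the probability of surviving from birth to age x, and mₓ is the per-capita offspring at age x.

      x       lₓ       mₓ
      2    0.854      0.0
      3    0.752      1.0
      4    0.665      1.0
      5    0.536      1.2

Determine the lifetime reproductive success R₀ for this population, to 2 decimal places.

2.06

R₀ = Σ lₓ mₓ:
  age 2: 0.854 × 0.0 = 0.0000
  age 3: 0.752 × 1.0 = 0.7520
  age 4: 0.665 × 1.0 = 0.6650
  age 5: 0.536 × 1.2 = 0.6432
R₀ = 0.0000 + 0.7520 + 0.6650 + 0.6432 = 2.0602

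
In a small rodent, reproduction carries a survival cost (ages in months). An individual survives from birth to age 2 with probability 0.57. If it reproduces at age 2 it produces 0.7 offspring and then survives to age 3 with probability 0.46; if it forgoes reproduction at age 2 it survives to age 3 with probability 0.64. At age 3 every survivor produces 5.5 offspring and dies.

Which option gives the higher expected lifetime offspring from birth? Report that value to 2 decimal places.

2.01

breed at age 2: R₀ = 0.57 × (0.7 + 0.46 × 5.5) = 0.57 × 3.2300 = 1.8411
delay to age 3: R₀ = 0.57 × (0.64 × 5.5) = 0.57 × 3.5200 = 2.0064
Higher: delay to age 3 (2.0064).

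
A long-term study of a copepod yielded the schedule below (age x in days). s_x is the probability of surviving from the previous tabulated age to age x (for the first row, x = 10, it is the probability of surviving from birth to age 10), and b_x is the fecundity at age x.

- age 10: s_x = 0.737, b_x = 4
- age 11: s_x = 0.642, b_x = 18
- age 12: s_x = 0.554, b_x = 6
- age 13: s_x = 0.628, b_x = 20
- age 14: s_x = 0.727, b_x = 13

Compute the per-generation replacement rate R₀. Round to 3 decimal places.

17.886

Survivorship from birth: l_x = s_10·s_11·…·s_x.
  l_10 = 0.73700
  l_11 = 0.47315
  l_12 = 0.26213
  l_13 = 0.16462
  l_14 = 0.11968
R₀ = Σ l_x b_x:
  age 10: 0.73700 × 4 = 2.9480
  age 11: 0.47315 × 18 = 8.5167
  age 12: 0.26213 × 6 = 1.5728
  age 13: 0.16462 × 20 = 3.2924
  age 14: 0.11968 × 13 = 1.5558
R₀ = 2.9480 + 8.5167 + 1.5728 + 3.2924 + 1.5558 = 17.8857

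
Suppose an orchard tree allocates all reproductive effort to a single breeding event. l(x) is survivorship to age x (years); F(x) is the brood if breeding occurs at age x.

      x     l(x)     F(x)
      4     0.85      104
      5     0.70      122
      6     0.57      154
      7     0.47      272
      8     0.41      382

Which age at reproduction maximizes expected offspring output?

8

Expected offspring if breeding at age x = l(x) × F(x):
  age 4: 0.85 × 104 = 88.400
  age 5: 0.70 × 122 = 85.400
  age 6: 0.57 × 154 = 87.780
  age 7: 0.47 × 272 = 127.840
  age 8: 0.41 × 382 = 156.620
Maximum at age 8 (156.620).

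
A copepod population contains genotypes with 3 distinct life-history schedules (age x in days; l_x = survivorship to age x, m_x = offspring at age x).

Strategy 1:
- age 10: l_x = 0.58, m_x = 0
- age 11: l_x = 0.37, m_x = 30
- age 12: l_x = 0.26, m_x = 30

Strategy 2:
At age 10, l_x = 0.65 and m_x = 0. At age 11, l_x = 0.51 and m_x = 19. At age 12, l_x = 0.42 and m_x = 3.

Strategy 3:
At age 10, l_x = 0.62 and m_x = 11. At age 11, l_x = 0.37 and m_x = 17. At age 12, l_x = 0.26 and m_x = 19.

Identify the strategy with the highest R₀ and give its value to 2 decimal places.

Strategy 1: R₀ = 0.58×0 + 0.37×30 + 0.26×30 = 18.9000
Strategy 2: R₀ = 0.65×0 + 0.51×19 + 0.42×3 = 10.9500
Strategy 3: R₀ = 0.62×11 + 0.37×17 + 0.26×19 = 18.0500
Highest R₀: strategy 1 with 18.9000.

18.90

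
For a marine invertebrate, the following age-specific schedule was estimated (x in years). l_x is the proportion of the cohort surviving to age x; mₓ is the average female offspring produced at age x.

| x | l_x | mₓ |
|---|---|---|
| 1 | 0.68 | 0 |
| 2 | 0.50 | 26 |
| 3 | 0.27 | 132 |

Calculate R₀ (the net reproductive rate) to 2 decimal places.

48.64

R₀ = Σ l_x mₓ:
  age 1: 0.68 × 0 = 0.0000
  age 2: 0.50 × 26 = 13.0000
  age 3: 0.27 × 132 = 35.6400
R₀ = 0.0000 + 13.0000 + 35.6400 = 48.6400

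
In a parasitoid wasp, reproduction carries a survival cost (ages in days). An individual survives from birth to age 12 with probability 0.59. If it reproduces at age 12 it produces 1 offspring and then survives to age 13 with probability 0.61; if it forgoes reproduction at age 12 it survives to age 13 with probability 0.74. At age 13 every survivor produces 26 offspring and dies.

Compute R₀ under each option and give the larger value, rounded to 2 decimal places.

breed at age 12: R₀ = 0.59 × (1 + 0.61 × 26) = 0.59 × 16.8600 = 9.9474
delay to age 13: R₀ = 0.59 × (0.74 × 26) = 0.59 × 19.2400 = 11.3516
Higher: delay to age 13 (11.3516).

11.35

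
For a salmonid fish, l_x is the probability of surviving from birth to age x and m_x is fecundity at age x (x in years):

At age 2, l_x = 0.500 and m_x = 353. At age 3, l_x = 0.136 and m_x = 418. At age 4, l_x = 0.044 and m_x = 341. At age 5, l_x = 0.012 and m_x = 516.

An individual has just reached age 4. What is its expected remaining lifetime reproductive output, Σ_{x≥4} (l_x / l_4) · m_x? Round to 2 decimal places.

l_4 = 0.044. Conditional survival from age 4 to x is l_x / l_4.
  x=4: (0.044/0.044) × 341 = 341.0000
  x=5: (0.012/0.044) × 516 = 140.7273
Sum = 341.0000 + 140.7273 = 481.7273

481.73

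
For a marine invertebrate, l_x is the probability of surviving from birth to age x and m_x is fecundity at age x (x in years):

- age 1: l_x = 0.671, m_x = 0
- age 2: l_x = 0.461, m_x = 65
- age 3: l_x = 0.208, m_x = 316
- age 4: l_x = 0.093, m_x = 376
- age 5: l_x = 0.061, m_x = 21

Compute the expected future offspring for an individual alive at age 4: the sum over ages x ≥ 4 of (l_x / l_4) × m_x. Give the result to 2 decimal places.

l_4 = 0.093. Conditional survival from age 4 to x is l_x / l_4.
  x=4: (0.093/0.093) × 376 = 376.0000
  x=5: (0.061/0.093) × 21 = 13.7742
Sum = 376.0000 + 13.7742 = 389.7742

389.77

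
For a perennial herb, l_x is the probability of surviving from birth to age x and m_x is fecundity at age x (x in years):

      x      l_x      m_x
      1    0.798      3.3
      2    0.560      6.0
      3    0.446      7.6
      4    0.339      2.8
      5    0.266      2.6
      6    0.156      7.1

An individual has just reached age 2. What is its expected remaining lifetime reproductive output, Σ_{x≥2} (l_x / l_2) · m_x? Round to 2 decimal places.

l_2 = 0.560. Conditional survival from age 2 to x is l_x / l_2.
  x=2: (0.560/0.560) × 6.0 = 6.0000
  x=3: (0.446/0.560) × 7.6 = 6.0529
  x=4: (0.339/0.560) × 2.8 = 1.6950
  x=5: (0.266/0.560) × 2.6 = 1.2350
  x=6: (0.156/0.560) × 7.1 = 1.9779
Sum = 6.0000 + 6.0529 + 1.6950 + 1.2350 + 1.9779 = 16.9607

16.96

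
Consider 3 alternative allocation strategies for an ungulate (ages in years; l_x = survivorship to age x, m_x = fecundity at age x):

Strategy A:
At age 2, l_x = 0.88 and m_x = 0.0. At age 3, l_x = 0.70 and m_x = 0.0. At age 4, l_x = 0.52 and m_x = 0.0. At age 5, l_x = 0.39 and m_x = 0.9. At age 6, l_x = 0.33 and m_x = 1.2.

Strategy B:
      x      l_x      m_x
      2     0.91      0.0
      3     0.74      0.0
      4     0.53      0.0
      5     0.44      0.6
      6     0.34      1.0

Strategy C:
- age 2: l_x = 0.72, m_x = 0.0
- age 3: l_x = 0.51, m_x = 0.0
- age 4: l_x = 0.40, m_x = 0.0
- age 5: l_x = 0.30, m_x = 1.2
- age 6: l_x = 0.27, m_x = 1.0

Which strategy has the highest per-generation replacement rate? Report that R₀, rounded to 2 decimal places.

0.75

Strategy A: R₀ = 0.88×0.0 + 0.70×0.0 + 0.52×0.0 + 0.39×0.9 + 0.33×1.2 = 0.7470
Strategy B: R₀ = 0.91×0.0 + 0.74×0.0 + 0.53×0.0 + 0.44×0.6 + 0.34×1.0 = 0.6040
Strategy C: R₀ = 0.72×0.0 + 0.51×0.0 + 0.40×0.0 + 0.30×1.2 + 0.27×1.0 = 0.6300
Highest R₀: strategy A with 0.7470.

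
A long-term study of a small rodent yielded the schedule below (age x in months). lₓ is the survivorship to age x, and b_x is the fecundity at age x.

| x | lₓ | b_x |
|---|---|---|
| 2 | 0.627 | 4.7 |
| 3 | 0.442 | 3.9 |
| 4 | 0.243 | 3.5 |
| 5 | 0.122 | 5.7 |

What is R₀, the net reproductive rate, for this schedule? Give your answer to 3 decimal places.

6.217

R₀ = Σ lₓ b_x:
  age 2: 0.627 × 4.7 = 2.9469
  age 3: 0.442 × 3.9 = 1.7238
  age 4: 0.243 × 3.5 = 0.8505
  age 5: 0.122 × 5.7 = 0.6954
R₀ = 2.9469 + 1.7238 + 0.8505 + 0.6954 = 6.2166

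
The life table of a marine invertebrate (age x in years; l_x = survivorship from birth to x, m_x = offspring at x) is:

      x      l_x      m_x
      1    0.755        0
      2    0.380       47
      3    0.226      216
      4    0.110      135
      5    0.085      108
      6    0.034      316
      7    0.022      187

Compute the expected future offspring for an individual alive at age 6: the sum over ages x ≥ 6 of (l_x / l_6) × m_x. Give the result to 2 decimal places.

l_6 = 0.034. Conditional survival from age 6 to x is l_x / l_6.
  x=6: (0.034/0.034) × 316 = 316.0000
  x=7: (0.022/0.034) × 187 = 121.0000
Sum = 316.0000 + 121.0000 = 437.0000

437.00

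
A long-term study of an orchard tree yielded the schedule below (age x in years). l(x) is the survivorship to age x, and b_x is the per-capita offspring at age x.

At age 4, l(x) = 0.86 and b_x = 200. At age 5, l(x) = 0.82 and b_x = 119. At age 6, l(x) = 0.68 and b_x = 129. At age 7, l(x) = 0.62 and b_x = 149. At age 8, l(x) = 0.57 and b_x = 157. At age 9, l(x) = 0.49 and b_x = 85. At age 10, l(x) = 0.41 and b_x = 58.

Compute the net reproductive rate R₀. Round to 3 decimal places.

R₀ = Σ l(x) b_x:
  age 4: 0.86 × 200 = 172.0000
  age 5: 0.82 × 119 = 97.5800
  age 6: 0.68 × 129 = 87.7200
  age 7: 0.62 × 149 = 92.3800
  age 8: 0.57 × 157 = 89.4900
  age 9: 0.49 × 85 = 41.6500
  age 10: 0.41 × 58 = 23.7800
R₀ = 172.0000 + 97.5800 + 87.7200 + 92.3800 + 89.4900 + 41.6500 + 23.7800 = 604.6000

604.600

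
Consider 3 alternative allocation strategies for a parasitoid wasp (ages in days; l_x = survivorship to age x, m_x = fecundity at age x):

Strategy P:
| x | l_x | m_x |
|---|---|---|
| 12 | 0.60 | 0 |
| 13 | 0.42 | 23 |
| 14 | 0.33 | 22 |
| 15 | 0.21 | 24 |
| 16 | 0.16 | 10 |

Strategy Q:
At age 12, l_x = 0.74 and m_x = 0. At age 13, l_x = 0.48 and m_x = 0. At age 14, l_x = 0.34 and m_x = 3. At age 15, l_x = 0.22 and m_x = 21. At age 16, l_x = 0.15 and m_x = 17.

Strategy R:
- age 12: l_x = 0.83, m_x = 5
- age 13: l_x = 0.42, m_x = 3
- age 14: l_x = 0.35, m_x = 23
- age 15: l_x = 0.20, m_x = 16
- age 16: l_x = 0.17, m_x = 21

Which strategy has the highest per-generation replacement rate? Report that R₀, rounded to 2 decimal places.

Strategy P: R₀ = 0.60×0 + 0.42×23 + 0.33×22 + 0.21×24 + 0.16×10 = 23.5600
Strategy Q: R₀ = 0.74×0 + 0.48×0 + 0.34×3 + 0.22×21 + 0.15×17 = 8.1900
Strategy R: R₀ = 0.83×5 + 0.42×3 + 0.35×23 + 0.20×16 + 0.17×21 = 20.2300
Highest R₀: strategy P with 23.5600.

23.56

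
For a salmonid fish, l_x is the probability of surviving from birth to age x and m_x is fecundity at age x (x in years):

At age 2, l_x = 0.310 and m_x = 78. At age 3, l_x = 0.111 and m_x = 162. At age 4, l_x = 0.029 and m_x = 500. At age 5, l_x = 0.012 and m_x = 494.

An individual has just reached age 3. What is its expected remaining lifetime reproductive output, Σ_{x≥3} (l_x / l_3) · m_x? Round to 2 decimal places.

346.04

l_3 = 0.111. Conditional survival from age 3 to x is l_x / l_3.
  x=3: (0.111/0.111) × 162 = 162.0000
  x=4: (0.029/0.111) × 500 = 130.6306
  x=5: (0.012/0.111) × 494 = 53.4054
Sum = 162.0000 + 130.6306 + 53.4054 = 346.0360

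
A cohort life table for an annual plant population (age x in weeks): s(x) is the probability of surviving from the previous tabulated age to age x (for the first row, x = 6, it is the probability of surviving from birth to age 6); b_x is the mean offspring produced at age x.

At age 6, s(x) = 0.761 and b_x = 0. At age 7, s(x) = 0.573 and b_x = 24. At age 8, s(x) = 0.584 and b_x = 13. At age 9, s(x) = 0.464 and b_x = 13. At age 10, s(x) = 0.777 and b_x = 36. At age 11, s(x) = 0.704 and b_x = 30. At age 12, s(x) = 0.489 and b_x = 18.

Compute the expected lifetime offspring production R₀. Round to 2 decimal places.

Survivorship from birth: l_x = s_6·s_7·…·s_x.
  l_6 = 0.76100
  l_7 = 0.43605
  l_8 = 0.25465
  l_9 = 0.11816
  l_10 = 0.09181
  l_11 = 0.06463
  l_12 = 0.03161
R₀ = Σ l_x b_x:
  age 6: 0.76100 × 0 = 0.0000
  age 7: 0.43605 × 24 = 10.4652
  age 8: 0.25465 × 13 = 3.3104
  age 9: 0.11816 × 13 = 1.5361
  age 10: 0.09181 × 36 = 3.3052
  age 11: 0.06463 × 30 = 1.9389
  age 12: 0.03161 × 18 = 0.5690
R₀ = 0.0000 + 10.4652 + 3.3104 + 1.5361 + 3.3052 + 1.9389 + 0.5690 = 21.1248

21.12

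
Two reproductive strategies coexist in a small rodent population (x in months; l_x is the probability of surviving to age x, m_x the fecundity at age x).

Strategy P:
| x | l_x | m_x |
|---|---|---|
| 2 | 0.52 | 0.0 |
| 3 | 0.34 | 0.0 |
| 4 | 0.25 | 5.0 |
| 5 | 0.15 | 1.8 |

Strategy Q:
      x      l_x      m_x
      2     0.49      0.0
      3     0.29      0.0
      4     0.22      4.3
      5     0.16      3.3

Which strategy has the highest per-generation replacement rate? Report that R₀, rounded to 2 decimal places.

1.52

Strategy P: R₀ = 0.52×0.0 + 0.34×0.0 + 0.25×5.0 + 0.15×1.8 = 1.5200
Strategy Q: R₀ = 0.49×0.0 + 0.29×0.0 + 0.22×4.3 + 0.16×3.3 = 1.4740
Highest R₀: strategy P with 1.5200.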